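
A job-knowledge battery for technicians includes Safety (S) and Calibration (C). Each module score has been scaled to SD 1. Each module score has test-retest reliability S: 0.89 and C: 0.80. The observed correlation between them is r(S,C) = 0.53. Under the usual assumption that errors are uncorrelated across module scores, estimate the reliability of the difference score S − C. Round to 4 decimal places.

Var(S−C) = 1 + 1 − 2·0.53 = 2 − 1.06 = 0.94.
With uncorrelated errors the cross-covariances are all true-score covariance, so they carry over unchanged; only the diagonal terms shrink to ρᵢσᵢ².
True-score variance = [0.89 + 0.80] − 1.06 = 1.69 − 1.06 = 0.63.
Reliability = 0.63 / 0.94 = 0.6702.

0.6702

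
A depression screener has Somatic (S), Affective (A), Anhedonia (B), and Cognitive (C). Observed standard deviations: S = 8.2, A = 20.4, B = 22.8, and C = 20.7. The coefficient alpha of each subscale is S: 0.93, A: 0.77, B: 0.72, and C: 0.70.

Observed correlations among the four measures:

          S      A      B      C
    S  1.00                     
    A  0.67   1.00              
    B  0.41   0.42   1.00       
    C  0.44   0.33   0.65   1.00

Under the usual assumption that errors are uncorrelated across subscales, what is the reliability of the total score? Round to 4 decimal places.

Var(S+A+B+C) = 8.2² + 20.4² + 22.8² + 20.7² + 2·[8.2·20.4·0.67 + 8.2·22.8·0.41 + 8.2·20.7·0.44 + 20.4·22.8·0.42 + 20.4·20.7·0.33 + 22.8·20.7·0.65] = 1431.73 + 1809.79 = 3241.52.
Because errors are independent across components, Cov(Tᵢ,Tⱼ) = Cov(Xᵢ,Xⱼ); the off-diagonal part of the true-score variance is the same as above.
True-score variance = [8.2²·0.93 + 20.4²·0.77 + 22.8²·0.72 + 20.7²·0.70] + 1809.79 = 1057.2 + 1809.79 = 2866.99.
Reliability = 2866.99 / 3241.52 = 0.8845.

0.8845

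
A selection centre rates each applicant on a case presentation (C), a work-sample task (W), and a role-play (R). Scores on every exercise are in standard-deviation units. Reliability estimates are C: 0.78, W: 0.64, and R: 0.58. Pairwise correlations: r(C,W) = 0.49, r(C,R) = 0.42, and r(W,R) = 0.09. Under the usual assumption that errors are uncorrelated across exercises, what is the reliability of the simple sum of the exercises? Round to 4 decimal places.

Var(C+W+R) = 3 + 2·[0.49 + 0.42 + 0.09] = 3 + 2 = 5.
Under uncorrelated errors the observed covariances equal the true-score covariances, so only the own-variance terms attenuate.
True-score variance = [0.78 + 0.64 + 0.58] + 2 = 2 + 2 = 4.
Reliability = 4 / 5 = 0.8000.

0.8000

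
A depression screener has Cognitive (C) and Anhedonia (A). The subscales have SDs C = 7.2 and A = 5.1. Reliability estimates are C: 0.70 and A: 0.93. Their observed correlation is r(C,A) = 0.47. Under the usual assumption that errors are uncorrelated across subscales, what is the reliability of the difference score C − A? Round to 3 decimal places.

0.599

Var(C−A) = 7.2² + 5.1² − 2·7.2·5.1·0.47 = 77.85 − 34.5168 = 43.3332.
Under uncorrelated errors the observed covariances equal the true-score covariances, so only the own-variance terms attenuate.
True-score variance = [7.2²·0.70 + 5.1²·0.93] − 34.5168 = 60.4773 − 34.5168 = 25.9605.
Reliability = 25.9605 / 43.3332 = 0.599.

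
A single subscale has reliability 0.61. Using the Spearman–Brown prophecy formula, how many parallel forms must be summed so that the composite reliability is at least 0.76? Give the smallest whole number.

3

k ≥ ρ*(1−ρ₁)/(ρ₁(1−ρ*)) = 0.76·0.39 / (0.61·0.24) = 2.025.
Smallest integer k = 3.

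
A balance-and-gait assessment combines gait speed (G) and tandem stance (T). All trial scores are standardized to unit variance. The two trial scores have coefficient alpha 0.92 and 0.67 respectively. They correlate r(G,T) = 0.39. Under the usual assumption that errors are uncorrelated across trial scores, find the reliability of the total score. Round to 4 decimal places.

0.8525

Var(G+T) = 2 + 2·[0.39] = 2 + 0.78 = 2.78.
Under uncorrelated errors the observed covariances equal the true-score covariances, so only the own-variance terms attenuate.
True-score variance = [0.92 + 0.67] + 0.78 = 1.59 + 0.78 = 2.37.
Reliability = 2.37 / 2.78 = 0.8525.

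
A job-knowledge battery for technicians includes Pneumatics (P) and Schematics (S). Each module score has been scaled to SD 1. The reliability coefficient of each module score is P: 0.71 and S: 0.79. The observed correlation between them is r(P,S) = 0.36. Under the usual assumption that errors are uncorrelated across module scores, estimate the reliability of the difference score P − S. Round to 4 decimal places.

Var(P−S) = 1 + 1 − 2·0.36 = 2 − 0.72 = 1.28.
With uncorrelated errors the cross-covariances are all true-score covariance, so they carry over unchanged; only the diagonal terms shrink to ρᵢσᵢ².
True-score variance = [0.71 + 0.79] − 0.72 = 1.5 − 0.72 = 0.78.
Reliability = 0.78 / 1.28 = 0.6094.

0.6094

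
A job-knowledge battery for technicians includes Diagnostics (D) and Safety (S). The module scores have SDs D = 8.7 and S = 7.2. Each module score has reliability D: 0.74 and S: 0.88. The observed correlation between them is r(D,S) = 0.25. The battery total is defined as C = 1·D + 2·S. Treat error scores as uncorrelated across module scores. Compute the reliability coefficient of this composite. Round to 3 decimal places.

Var(C) = 8.7² + 2²·7.2² + 2·[2·8.7·7.2·0.25] = 283.05 + 62.64 = 345.69.
Under uncorrelated errors the observed covariances equal the true-score covariances, so only the own-variance terms attenuate.
True-score variance = [8.7²·0.74 + 2²·7.2²·0.88] + 62.64 = 238.487 + 62.64 = 301.127.
Reliability = 301.127 / 345.69 = 0.871.

0.871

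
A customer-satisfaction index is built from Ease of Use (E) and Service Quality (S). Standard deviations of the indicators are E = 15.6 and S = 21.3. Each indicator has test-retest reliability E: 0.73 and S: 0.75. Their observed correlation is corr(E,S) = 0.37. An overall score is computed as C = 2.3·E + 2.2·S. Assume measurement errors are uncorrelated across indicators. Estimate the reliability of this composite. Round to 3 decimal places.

0.810

Var(C) = 2.3²·15.6² + 2.2²·21.3² + 2·[5.06·15.6·21.3·0.37] = 3483.23 + 1244.19 = 4727.42.
Under uncorrelated errors the observed covariances equal the true-score covariances, so only the own-variance terms attenuate.
True-score variance = [2.3²·15.6²·0.73 + 2.2²·21.3²·0.75] + 1244.19 = 2586.68 + 1244.19 = 3830.87.
Reliability = 3830.87 / 4727.42 = 0.810.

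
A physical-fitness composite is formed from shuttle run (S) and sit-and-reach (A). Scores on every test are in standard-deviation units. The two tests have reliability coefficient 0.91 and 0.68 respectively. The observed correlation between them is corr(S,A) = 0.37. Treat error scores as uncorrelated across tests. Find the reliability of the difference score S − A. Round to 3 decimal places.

Var(S−A) = 1 + 1 − 2·0.37 = 2 − 0.74 = 1.26.
Because errors are independent across components, Cov(Tᵢ,Tⱼ) = Cov(Xᵢ,Xⱼ); the off-diagonal part of the true-score variance is the same as above.
True-score variance = [0.91 + 0.68] − 0.74 = 1.59 − 0.74 = 0.85.
Reliability = 0.85 / 1.26 = 0.675.

0.675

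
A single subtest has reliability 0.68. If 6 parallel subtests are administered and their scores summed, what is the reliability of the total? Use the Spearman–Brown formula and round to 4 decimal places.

0.9273

ρ_k = kρ / (1 + (k−1)ρ) = 6·0.68 / (1 + 5·0.68) = 4.080 / 4.400 = 0.9273.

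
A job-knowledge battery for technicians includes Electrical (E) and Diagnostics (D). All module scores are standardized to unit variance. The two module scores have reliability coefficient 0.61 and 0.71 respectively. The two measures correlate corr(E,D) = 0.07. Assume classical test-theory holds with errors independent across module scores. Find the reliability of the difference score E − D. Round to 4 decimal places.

0.6344

Var(E−D) = 1 + 1 − 2·0.07 = 2 − 0.14 = 1.86.
With uncorrelated errors the cross-covariances are all true-score covariance, so they carry over unchanged; only the diagonal terms shrink to ρᵢσᵢ².
True-score variance = [0.61 + 0.71] − 0.14 = 1.32 − 0.14 = 1.18.
Reliability = 1.18 / 1.86 = 0.6344.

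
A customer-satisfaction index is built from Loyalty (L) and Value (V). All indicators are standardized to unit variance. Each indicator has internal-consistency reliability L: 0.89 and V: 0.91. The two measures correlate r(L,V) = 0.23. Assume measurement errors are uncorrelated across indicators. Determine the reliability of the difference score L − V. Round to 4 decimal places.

0.8701

Var(L−V) = 1 + 1 − 2·0.23 = 2 − 0.46 = 1.54.
Under uncorrelated errors the observed covariances equal the true-score covariances, so only the own-variance terms attenuate.
True-score variance = [0.89 + 0.91] − 0.46 = 1.8 − 0.46 = 1.34.
Reliability = 1.34 / 1.54 = 0.8701.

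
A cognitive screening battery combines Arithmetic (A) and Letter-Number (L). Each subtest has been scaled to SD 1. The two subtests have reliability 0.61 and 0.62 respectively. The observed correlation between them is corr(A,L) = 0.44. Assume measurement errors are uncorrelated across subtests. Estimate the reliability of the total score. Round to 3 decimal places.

0.733

Var(A+L) = 2 + 2·[0.44] = 2 + 0.88 = 2.88.
With uncorrelated errors the cross-covariances are all true-score covariance, so they carry over unchanged; only the diagonal terms shrink to ρᵢσᵢ².
True-score variance = [0.61 + 0.62] + 0.88 = 1.23 + 0.88 = 2.11.
Reliability = 2.11 / 2.88 = 0.733.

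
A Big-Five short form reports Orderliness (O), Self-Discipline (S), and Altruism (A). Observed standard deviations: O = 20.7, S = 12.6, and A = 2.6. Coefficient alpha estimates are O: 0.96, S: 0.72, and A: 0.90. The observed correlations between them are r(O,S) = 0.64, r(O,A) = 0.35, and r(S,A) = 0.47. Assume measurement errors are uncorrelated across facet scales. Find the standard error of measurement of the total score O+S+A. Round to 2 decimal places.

7.89

Var(total) = 594.01 + 402.318 = 996.328.
True-score variance = 531.742 + 402.318 = 934.06, so reliability = 0.9375.
Error variance = 996.328 − 934.06 = 62.2684; SEM = √62.2684 = 7.89.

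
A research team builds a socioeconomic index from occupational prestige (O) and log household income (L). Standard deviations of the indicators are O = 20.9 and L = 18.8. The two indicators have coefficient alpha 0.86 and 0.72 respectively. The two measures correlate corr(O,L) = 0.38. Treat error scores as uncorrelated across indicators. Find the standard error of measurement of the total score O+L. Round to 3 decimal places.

Var(total) = 790.25 + 298.619 = 1088.87.
True-score variance = 630.133 + 298.619 = 928.753, so reliability = 0.8530.
Error variance = 1088.87 − 928.753 = 160.117; SEM = √160.117 = 12.654.

12.654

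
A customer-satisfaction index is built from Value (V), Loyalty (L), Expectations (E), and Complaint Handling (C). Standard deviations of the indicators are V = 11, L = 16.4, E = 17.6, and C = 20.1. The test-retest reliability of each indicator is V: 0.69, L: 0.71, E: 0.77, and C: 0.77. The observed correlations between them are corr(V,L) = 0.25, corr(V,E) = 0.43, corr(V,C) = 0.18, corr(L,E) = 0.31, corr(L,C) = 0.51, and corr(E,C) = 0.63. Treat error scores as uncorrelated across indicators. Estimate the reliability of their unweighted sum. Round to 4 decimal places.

Var(V+L+E+C) = 11² + 16.4² + 17.6² + 20.1² + 2·[11·16.4·0.25 + 11·17.6·0.43 + 11·20.1·0.18 + 16.4·17.6·0.31 + 16.4·20.1·0.51 + 17.6·20.1·0.63] = 1103.73 + 1297.22 = 2400.95.
Under uncorrelated errors the observed covariances equal the true-score covariances, so only the own-variance terms attenuate.
True-score variance = [11²·0.69 + 16.4²·0.71 + 17.6²·0.77 + 20.1²·0.77] + 1297.22 = 824.055 + 1297.22 = 2121.27.
Reliability = 2121.27 / 2400.95 = 0.8835.

0.8835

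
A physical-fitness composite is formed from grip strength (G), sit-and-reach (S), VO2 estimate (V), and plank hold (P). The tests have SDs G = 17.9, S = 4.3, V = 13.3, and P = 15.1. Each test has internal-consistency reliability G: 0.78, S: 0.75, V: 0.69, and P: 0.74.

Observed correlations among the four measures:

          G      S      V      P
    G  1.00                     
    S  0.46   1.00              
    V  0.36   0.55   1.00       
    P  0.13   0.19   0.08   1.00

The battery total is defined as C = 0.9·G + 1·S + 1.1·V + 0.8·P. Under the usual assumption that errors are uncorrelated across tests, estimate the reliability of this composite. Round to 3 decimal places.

Var(C) = 0.9²·17.9² + 4.3² + 1.1²·13.3² + 0.8²·15.1² + 2·[0.9·17.9·4.3·0.46 + 0.99·17.9·13.3·0.36 + 0.72·17.9·15.1·0.13 + 1.1·4.3·13.3·0.55 + 0.8·4.3·15.1·0.19 + 0.88·13.3·15.1·0.08] = 637.985 + 401.241 = 1039.23.
Because errors are independent across components, Cov(Tᵢ,Tⱼ) = Cov(Xᵢ,Xⱼ); the off-diagonal part of the true-score variance is the same as above.
True-score variance = [0.9²·17.9²·0.78 + 4.3²·0.75 + 1.1²·13.3²·0.69 + 0.8²·15.1²·0.74] + 401.241 = 471.974 + 401.241 = 873.215.
Reliability = 873.215 / 1039.23 = 0.840.

0.840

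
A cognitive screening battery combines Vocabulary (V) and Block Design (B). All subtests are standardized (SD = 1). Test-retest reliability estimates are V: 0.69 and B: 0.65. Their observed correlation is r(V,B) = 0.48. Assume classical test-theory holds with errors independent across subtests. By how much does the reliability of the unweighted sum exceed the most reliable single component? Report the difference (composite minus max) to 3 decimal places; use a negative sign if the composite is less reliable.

Var(sum) = 2 + 0.96 = 2.96; true-score variance = 1.34 + 0.96 = 2.3; composite reliability = 0.7770.
Max component reliability = 0.6900.
Difference = 0.7770 − 0.6900 = 0.087.

0.087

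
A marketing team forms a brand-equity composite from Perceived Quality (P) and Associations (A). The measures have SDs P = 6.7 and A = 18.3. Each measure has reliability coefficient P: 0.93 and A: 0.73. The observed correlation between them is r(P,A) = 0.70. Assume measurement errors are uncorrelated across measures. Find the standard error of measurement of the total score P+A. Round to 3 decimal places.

Var(total) = 379.78 + 171.654 = 551.434.
True-score variance = 286.217 + 171.654 = 457.871, so reliability = 0.8303.
Error variance = 551.434 − 457.871 = 93.5626; SEM = √93.5626 = 9.673.

9.673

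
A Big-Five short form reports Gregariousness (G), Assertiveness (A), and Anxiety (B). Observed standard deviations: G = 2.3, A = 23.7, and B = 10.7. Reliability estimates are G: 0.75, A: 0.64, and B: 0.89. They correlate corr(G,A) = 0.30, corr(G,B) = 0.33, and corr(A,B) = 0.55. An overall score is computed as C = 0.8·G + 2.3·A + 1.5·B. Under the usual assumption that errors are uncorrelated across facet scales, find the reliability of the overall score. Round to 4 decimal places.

0.7429

Var(C) = 0.8²·2.3² + 2.3²·23.7² + 1.5²·10.7² + 2·[1.84·2.3·23.7·0.30 + 1.2·2.3·10.7·0.33 + 3.45·23.7·10.7·0.55] = 3232.33 + 1042.04 = 4274.37.
Under uncorrelated errors the observed covariances equal the true-score covariances, so only the own-variance terms attenuate.
True-score variance = [0.8²·2.3²·0.75 + 2.3²·23.7²·0.64 + 1.5²·10.7²·0.89] + 1042.04 = 2133.46 + 1042.04 = 3175.51.
Reliability = 3175.51 / 4274.37 = 0.7429.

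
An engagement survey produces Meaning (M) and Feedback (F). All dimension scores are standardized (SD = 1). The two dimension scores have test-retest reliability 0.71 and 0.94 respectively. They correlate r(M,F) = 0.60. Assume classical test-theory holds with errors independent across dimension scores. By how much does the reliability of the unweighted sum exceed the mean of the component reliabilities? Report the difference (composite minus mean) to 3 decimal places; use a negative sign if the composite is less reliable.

0.066

Var(sum) = 2 + 1.2 = 3.2; true-score variance = 1.65 + 1.2 = 2.85; composite reliability = 0.8906.
Mean component reliability = 0.8250.
Difference = 0.8906 − 0.8250 = 0.066.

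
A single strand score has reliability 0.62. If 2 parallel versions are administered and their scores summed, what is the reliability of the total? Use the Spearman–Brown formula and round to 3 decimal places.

0.765

ρ_k = kρ / (1 + (k−1)ρ) = 2·0.62 / (1 + 1·0.62) = 1.240 / 1.620 = 0.765.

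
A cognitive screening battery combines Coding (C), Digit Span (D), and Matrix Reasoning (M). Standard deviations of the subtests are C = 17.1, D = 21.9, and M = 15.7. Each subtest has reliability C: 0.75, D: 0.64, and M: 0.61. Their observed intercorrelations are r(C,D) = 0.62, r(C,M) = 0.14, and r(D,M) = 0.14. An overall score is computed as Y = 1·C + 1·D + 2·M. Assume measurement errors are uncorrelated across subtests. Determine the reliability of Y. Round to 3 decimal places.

0.754

Var(Y) = 17.1² + 21.9² + 2²·15.7² + 2·[17.1·21.9·0.62 + 2·17.1·15.7·0.14 + 2·21.9·15.7·0.14] = 1757.98 + 807.256 = 2565.24.
With uncorrelated errors the cross-covariances are all true-score covariance, so they carry over unchanged; only the diagonal terms shrink to ρᵢσᵢ².
True-score variance = [17.1²·0.75 + 21.9²·0.64 + 2²·15.7²·0.61] + 807.256 = 1127.69 + 807.256 = 1934.95.
Reliability = 1934.95 / 2565.24 = 0.754.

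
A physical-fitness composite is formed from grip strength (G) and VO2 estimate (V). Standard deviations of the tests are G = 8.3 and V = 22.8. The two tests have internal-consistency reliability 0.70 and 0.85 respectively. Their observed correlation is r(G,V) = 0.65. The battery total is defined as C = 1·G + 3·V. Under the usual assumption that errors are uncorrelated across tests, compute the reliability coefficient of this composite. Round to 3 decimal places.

0.868

Var(C) = 8.3² + 3²·22.8² + 2·[3·8.3·22.8·0.65] = 4747.45 + 738.036 = 5485.49.
With uncorrelated errors the cross-covariances are all true-score covariance, so they carry over unchanged; only the diagonal terms shrink to ρᵢσᵢ².
True-score variance = [8.3²·0.70 + 3²·22.8²·0.85] + 738.036 = 4025 + 738.036 = 4763.03.
Reliability = 4763.03 / 5485.49 = 0.868.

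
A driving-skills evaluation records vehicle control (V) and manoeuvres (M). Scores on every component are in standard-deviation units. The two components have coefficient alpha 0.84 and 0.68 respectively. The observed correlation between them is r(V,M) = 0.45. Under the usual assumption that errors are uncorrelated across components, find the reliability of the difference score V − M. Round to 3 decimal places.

Var(V−M) = 1 + 1 − 2·0.45 = 2 − 0.9 = 1.1.
With uncorrelated errors the cross-covariances are all true-score covariance, so they carry over unchanged; only the diagonal terms shrink to ρᵢσᵢ².
True-score variance = [0.84 + 0.68] − 0.9 = 1.52 − 0.9 = 0.62.
Reliability = 0.62 / 1.1 = 0.564.

0.564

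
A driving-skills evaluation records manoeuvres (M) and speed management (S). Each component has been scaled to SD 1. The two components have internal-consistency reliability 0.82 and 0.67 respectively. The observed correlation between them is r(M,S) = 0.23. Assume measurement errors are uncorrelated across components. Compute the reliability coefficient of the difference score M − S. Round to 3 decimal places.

0.669

Var(M−S) = 1 + 1 − 2·0.23 = 2 − 0.46 = 1.54.
Because errors are independent across components, Cov(Tᵢ,Tⱼ) = Cov(Xᵢ,Xⱼ); the off-diagonal part of the true-score variance is the same as above.
True-score variance = [0.82 + 0.67] − 0.46 = 1.49 − 0.46 = 1.03.
Reliability = 1.03 / 1.54 = 0.669.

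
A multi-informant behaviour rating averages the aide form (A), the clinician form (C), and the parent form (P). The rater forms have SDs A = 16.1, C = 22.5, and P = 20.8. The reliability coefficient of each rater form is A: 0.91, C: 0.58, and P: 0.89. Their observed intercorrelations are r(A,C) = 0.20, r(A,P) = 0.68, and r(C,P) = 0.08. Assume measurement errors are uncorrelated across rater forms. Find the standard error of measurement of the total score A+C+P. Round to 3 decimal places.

16.839

Var(total) = 1198.1 + 675.217 = 1873.32.
True-score variance = 914.556 + 675.217 = 1589.77, so reliability = 0.8486.
Error variance = 1873.32 − 1589.77 = 283.544; SEM = √283.544 = 16.839.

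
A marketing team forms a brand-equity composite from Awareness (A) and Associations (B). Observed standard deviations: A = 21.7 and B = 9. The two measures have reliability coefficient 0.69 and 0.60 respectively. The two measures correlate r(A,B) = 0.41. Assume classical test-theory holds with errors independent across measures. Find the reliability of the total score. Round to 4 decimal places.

Var(A+B) = 21.7² + 9² + 2·[21.7·9·0.41] = 551.89 + 160.146 = 712.036.
With uncorrelated errors the cross-covariances are all true-score covariance, so they carry over unchanged; only the diagonal terms shrink to ρᵢσᵢ².
True-score variance = [21.7²·0.69 + 9²·0.60] + 160.146 = 373.514 + 160.146 = 533.66.
Reliability = 533.66 / 712.036 = 0.7495.

0.7495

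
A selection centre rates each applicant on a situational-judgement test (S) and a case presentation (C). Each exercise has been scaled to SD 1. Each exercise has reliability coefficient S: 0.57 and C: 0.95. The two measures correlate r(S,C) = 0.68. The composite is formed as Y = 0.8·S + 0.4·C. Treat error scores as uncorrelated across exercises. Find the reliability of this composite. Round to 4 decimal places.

Var(Y) = 0.8² + 0.4² + 2·[0.32·0.68] = 0.8 + 0.4352 = 1.2352.
Under uncorrelated errors the observed covariances equal the true-score covariances, so only the own-variance terms attenuate.
True-score variance = [0.8²·0.57 + 0.4²·0.95] + 0.4352 = 0.5168 + 0.4352 = 0.952.
Reliability = 0.952 / 1.2352 = 0.7707.

0.7707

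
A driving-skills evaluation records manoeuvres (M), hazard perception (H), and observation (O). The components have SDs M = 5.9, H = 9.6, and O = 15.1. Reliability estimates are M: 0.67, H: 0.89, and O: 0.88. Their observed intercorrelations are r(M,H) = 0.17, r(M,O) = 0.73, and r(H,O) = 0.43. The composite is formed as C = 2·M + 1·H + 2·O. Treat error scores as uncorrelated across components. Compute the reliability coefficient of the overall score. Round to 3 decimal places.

0.915

Var(C) = 2²·5.9² + 9.6² + 2²·15.1² + 2·[2·5.9·9.6·0.17 + 4·5.9·15.1·0.73 + 2·9.6·15.1·0.43] = 1143.44 + 808.132 = 1951.57.
Because errors are independent across components, Cov(Tᵢ,Tⱼ) = Cov(Xᵢ,Xⱼ); the off-diagonal part of the true-score variance is the same as above.
True-score variance = [2²·5.9²·0.67 + 9.6²·0.89 + 2²·15.1²·0.88] + 808.132 = 977.908 + 808.132 = 1786.04.
Reliability = 1786.04 / 1951.57 = 0.915.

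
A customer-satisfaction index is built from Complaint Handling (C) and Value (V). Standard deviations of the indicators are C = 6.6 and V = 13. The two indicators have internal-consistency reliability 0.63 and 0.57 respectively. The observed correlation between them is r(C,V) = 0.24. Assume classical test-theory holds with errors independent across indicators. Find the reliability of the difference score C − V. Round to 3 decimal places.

Var(C−V) = 6.6² + 13² − 2·6.6·13·0.24 = 212.56 − 41.184 = 171.376.
With uncorrelated errors the cross-covariances are all true-score covariance, so they carry over unchanged; only the diagonal terms shrink to ρᵢσᵢ².
True-score variance = [6.6²·0.63 + 13²·0.57] − 41.184 = 123.773 − 41.184 = 82.5888.
Reliability = 82.5888 / 171.376 = 0.482.

0.482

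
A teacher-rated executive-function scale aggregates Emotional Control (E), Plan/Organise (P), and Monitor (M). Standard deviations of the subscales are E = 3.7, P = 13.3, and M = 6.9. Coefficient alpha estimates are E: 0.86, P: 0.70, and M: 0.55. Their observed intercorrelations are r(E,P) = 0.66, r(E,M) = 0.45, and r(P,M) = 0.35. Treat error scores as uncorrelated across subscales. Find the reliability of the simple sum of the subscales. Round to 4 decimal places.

0.8043

Var(E+P+M) = 3.7² + 13.3² + 6.9² + 2·[3.7·13.3·0.66 + 3.7·6.9·0.45 + 13.3·6.9·0.35] = 238.19 + 152.173 = 390.363.
With uncorrelated errors the cross-covariances are all true-score covariance, so they carry over unchanged; only the diagonal terms shrink to ρᵢσᵢ².
True-score variance = [3.7²·0.86 + 13.3²·0.70 + 6.9²·0.55] + 152.173 = 161.782 + 152.173 = 313.955.
Reliability = 313.955 / 390.363 = 0.8043.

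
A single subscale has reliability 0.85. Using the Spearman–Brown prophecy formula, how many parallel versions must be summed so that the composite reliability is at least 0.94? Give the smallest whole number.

k ≥ ρ*(1−ρ₁)/(ρ₁(1−ρ*)) = 0.94·0.15 / (0.85·0.06) = 2.765.
Smallest integer k = 3.

3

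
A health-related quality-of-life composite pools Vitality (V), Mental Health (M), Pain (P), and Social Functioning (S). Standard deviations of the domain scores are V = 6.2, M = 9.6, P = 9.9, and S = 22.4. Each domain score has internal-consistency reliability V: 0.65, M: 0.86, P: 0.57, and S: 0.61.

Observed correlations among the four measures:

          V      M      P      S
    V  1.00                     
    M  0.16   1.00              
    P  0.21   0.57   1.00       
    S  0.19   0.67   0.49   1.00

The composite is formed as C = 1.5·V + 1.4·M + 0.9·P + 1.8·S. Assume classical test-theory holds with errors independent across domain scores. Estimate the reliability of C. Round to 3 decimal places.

0.787

Var(C) = 1.5²·6.2² + 1.4²·9.6² + 0.9²·9.9² + 1.8²·22.4² + 2·[2.1·6.2·9.6·0.16 + 1.35·6.2·9.9·0.21 + 2.7·6.2·22.4·0.19 + 1.26·9.6·9.9·0.57 + 2.52·9.6·22.4·0.67 + 1.62·9.9·22.4·0.49] = 1972.21 + 1432.02 = 3404.23.
Because errors are independent across components, Cov(Tᵢ,Tⱼ) = Cov(Xᵢ,Xⱼ); the off-diagonal part of the true-score variance is the same as above.
True-score variance = [1.5²·6.2²·0.65 + 1.4²·9.6²·0.86 + 0.9²·9.9²·0.57 + 1.8²·22.4²·0.61] + 1432.02 = 1248.49 + 1432.02 = 2680.51.
Reliability = 2680.51 / 3404.23 = 0.787.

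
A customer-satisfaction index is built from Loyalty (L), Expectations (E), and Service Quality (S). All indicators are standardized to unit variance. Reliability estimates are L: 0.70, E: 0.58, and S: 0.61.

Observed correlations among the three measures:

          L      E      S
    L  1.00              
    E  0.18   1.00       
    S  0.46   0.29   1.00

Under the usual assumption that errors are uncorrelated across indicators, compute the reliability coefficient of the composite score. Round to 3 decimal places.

0.772

Var(L+E+S) = 3 + 2·[0.18 + 0.46 + 0.29] = 3 + 1.86 = 4.86.
With uncorrelated errors the cross-covariances are all true-score covariance, so they carry over unchanged; only the diagonal terms shrink to ρᵢσᵢ².
True-score variance = [0.70 + 0.58 + 0.61] + 1.86 = 1.89 + 1.86 = 3.75.
Reliability = 3.75 / 4.86 = 0.772.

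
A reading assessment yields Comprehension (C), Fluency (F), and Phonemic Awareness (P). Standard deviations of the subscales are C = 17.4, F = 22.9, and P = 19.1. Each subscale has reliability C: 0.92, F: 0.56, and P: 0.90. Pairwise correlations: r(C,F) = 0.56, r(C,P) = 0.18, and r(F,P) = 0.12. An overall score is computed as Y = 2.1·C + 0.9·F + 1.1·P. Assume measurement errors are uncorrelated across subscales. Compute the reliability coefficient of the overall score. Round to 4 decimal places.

Var(Y) = 2.1²·17.4² + 0.9²·22.9² + 1.1²·19.1² + 2·[1.89·17.4·22.9·0.56 + 2.31·17.4·19.1·0.18 + 0.99·22.9·19.1·0.12] = 2201.36 + 1223.76 = 3425.12.
Under uncorrelated errors the observed covariances equal the true-score covariances, so only the own-variance terms attenuate.
True-score variance = [2.1²·17.4²·0.92 + 0.9²·22.9²·0.56 + 1.1²·19.1²·0.90] + 1223.76 = 1863.51 + 1223.76 = 3087.27.
Reliability = 3087.27 / 3425.12 = 0.9014.

0.9014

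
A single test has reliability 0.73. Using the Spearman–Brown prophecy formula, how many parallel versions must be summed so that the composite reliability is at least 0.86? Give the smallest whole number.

3

k ≥ ρ*(1−ρ₁)/(ρ₁(1−ρ*)) = 0.86·0.27 / (0.73·0.14) = 2.272.
Smallest integer k = 3.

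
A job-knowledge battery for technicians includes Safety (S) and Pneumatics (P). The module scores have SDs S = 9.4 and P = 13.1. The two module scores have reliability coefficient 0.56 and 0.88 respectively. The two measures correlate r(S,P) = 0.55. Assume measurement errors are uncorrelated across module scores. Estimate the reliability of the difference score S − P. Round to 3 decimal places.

0.522

Var(S−P) = 9.4² + 13.1² − 2·9.4·13.1·0.55 = 259.97 − 135.454 = 124.516.
Under uncorrelated errors the observed covariances equal the true-score covariances, so only the own-variance terms attenuate.
True-score variance = [9.4²·0.56 + 13.1²·0.88] − 135.454 = 200.498 − 135.454 = 65.0444.
Reliability = 65.0444 / 124.516 = 0.522.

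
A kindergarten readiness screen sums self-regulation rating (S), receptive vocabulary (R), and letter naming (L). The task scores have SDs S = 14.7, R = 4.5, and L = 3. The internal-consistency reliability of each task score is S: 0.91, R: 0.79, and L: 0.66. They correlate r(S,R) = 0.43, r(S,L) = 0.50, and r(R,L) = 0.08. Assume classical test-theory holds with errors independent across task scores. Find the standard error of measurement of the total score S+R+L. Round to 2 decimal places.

Var(total) = 245.34 + 103.149 = 348.489.
True-score variance = 218.579 + 103.149 = 321.728, so reliability = 0.9232.
Error variance = 348.489 − 321.728 = 26.7606; SEM = √26.7606 = 5.17.

5.17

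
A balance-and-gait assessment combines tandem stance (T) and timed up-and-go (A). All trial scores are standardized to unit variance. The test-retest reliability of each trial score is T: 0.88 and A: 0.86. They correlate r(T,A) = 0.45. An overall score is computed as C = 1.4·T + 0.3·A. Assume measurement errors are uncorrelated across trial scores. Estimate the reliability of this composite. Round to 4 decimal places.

0.8979

Var(C) = 1.4² + 0.3² + 2·[0.42·0.45] = 2.05 + 0.378 = 2.428.
With uncorrelated errors the cross-covariances are all true-score covariance, so they carry over unchanged; only the diagonal terms shrink to ρᵢσᵢ².
True-score variance = [1.4²·0.88 + 0.3²·0.86] + 0.378 = 1.8022 + 0.378 = 2.1802.
Reliability = 2.1802 / 2.428 = 0.8979.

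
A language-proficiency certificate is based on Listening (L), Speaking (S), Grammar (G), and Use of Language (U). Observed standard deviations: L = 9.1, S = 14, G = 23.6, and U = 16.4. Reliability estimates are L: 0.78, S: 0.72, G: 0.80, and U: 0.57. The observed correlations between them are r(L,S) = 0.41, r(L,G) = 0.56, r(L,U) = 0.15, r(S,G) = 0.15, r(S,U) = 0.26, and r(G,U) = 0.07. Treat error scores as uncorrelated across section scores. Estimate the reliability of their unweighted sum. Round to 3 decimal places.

0.830

Var(L+S+G+U) = 9.1² + 14² + 23.6² + 16.4² + 2·[9.1·14·0.41 + 9.1·23.6·0.56 + 9.1·16.4·0.15 + 14·23.6·0.15 + 14·16.4·0.26 + 23.6·16.4·0.07] = 1104.73 + 662.469 = 1767.2.
Under uncorrelated errors the observed covariances equal the true-score covariances, so only the own-variance terms attenuate.
True-score variance = [9.1²·0.78 + 14²·0.72 + 23.6²·0.80 + 16.4²·0.57] + 662.469 = 804.587 + 662.469 = 1467.06.
Reliability = 1467.06 / 1767.2 = 0.830.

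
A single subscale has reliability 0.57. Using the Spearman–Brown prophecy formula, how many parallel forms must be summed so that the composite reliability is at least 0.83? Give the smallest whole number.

4

k ≥ ρ*(1−ρ₁)/(ρ₁(1−ρ*)) = 0.83·0.43 / (0.57·0.17) = 3.683.
Smallest integer k = 4.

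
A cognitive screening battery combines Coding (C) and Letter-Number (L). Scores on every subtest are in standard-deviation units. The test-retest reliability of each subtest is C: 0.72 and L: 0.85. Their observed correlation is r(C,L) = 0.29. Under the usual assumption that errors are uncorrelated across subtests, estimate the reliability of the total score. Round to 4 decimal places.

0.8333

Var(C+L) = 2 + 2·[0.29] = 2 + 0.58 = 2.58.
Under uncorrelated errors the observed covariances equal the true-score covariances, so only the own-variance terms attenuate.
True-score variance = [0.72 + 0.85] + 0.58 = 1.57 + 0.58 = 2.15.
Reliability = 2.15 / 2.58 = 0.8333.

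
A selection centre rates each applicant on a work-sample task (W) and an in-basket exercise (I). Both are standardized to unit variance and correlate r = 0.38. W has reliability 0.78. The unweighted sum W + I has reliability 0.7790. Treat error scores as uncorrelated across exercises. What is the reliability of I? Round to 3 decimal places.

0.610

Var(W+I) = 2 + 2·0.38 = 2.760.
True-score variance = ρ_W + ρ_I + 2·0.38, so 0.7790 = (0.78 + ρ_I + 0.76) / 2.760.
ρ_I = 0.7790·2.760 − 0.78 − 0.76 = 0.610.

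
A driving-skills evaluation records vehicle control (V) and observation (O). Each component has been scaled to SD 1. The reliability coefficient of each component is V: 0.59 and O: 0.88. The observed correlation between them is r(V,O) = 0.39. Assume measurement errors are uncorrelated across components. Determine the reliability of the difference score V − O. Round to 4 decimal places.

0.5656

Var(V−O) = 1 + 1 − 2·0.39 = 2 − 0.78 = 1.22.
Because errors are independent across components, Cov(Tᵢ,Tⱼ) = Cov(Xᵢ,Xⱼ); the off-diagonal part of the true-score variance is the same as above.
True-score variance = [0.59 + 0.88] − 0.78 = 1.47 − 0.78 = 0.69.
Reliability = 0.69 / 1.22 = 0.5656.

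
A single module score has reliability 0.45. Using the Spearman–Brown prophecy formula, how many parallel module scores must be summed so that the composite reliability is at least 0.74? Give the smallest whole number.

4

k ≥ ρ*(1−ρ₁)/(ρ₁(1−ρ*)) = 0.74·0.55 / (0.45·0.26) = 3.479.
Smallest integer k = 4.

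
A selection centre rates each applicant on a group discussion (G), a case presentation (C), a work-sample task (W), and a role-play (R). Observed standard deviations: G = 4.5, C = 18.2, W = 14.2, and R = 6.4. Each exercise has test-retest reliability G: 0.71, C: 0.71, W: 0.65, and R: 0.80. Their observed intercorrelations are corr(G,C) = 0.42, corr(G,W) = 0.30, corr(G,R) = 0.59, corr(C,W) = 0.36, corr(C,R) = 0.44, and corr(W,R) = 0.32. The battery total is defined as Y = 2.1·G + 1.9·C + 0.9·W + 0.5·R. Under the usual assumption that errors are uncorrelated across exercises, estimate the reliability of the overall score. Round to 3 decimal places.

0.811

Var(Y) = 2.1²·4.5² + 1.9²·18.2² + 0.9²·14.2² + 0.5²·6.4² + 2·[3.99·4.5·18.2·0.42 + 1.89·4.5·14.2·0.30 + 1.05·4.5·6.4·0.59 + 1.71·18.2·14.2·0.36 + 0.95·18.2·6.4·0.44 + 0.45·14.2·6.4·0.32] = 1458.65 + 824.384 = 2283.03.
Because errors are independent across components, Cov(Tᵢ,Tⱼ) = Cov(Xᵢ,Xⱼ); the off-diagonal part of the true-score variance is the same as above.
True-score variance = [2.1²·4.5²·0.71 + 1.9²·18.2²·0.71 + 0.9²·14.2²·0.65 + 0.5²·6.4²·0.80] + 824.384 = 1026.76 + 824.384 = 1851.15.
Reliability = 1851.15 / 2283.03 = 0.811.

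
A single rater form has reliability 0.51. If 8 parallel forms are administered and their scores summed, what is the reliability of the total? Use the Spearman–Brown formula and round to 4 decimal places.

0.8928

ρ_k = kρ / (1 + (k−1)ρ) = 8·0.51 / (1 + 7·0.51) = 4.080 / 4.570 = 0.8928.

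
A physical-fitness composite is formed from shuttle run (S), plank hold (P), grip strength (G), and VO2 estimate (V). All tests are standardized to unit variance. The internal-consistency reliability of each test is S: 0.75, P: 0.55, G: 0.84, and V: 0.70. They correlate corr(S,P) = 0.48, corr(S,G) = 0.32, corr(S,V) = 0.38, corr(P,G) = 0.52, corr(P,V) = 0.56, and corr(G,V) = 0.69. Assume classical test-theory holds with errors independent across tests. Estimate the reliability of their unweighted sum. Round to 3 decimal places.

Var(S+P+G+V) = 4 + 2·[0.48 + 0.32 + 0.38 + 0.52 + 0.56 + 0.69] = 4 + 5.9 = 9.9.
Because errors are independent across components, Cov(Tᵢ,Tⱼ) = Cov(Xᵢ,Xⱼ); the off-diagonal part of the true-score variance is the same as above.
True-score variance = [0.75 + 0.55 + 0.84 + 0.70] + 5.9 = 2.84 + 5.9 = 8.74.
Reliability = 8.74 / 9.9 = 0.883.

0.883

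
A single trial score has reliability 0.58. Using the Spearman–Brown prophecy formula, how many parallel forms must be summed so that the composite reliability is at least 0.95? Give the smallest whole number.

k ≥ ρ*(1−ρ₁)/(ρ₁(1−ρ*)) = 0.95·0.42 / (0.58·0.05) = 13.759.
Smallest integer k = 14.

14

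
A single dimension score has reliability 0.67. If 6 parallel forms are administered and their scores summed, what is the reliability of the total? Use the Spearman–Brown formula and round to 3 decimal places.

0.924

ρ_k = kρ / (1 + (k−1)ρ) = 6·0.67 / (1 + 5·0.67) = 4.020 / 4.350 = 0.924.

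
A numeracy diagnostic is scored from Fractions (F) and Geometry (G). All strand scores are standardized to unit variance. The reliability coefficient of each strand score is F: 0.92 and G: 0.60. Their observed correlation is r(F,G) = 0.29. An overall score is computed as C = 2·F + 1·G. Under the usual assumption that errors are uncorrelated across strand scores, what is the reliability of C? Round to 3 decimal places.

Var(C) = 2² + 1 + 2·[2·0.29] = 5 + 1.16 = 6.16.
Under uncorrelated errors the observed covariances equal the true-score covariances, so only the own-variance terms attenuate.
True-score variance = [2²·0.92 + 0.60] + 1.16 = 4.28 + 1.16 = 5.44.
Reliability = 5.44 / 6.16 = 0.883.

0.883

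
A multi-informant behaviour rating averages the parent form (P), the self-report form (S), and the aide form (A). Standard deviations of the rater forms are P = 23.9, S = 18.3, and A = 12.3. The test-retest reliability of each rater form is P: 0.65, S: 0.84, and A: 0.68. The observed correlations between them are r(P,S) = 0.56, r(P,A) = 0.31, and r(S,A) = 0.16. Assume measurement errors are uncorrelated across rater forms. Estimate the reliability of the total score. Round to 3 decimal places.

Var(P+S+A) = 23.9² + 18.3² + 12.3² + 2·[23.9·18.3·0.56 + 23.9·12.3·0.31 + 18.3·12.3·0.16] = 1057.39 + 744.145 = 1801.53.
Under uncorrelated errors the observed covariances equal the true-score covariances, so only the own-variance terms attenuate.
True-score variance = [23.9²·0.65 + 18.3²·0.84 + 12.3²·0.68] + 744.145 = 755.471 + 744.145 = 1499.62.
Reliability = 1499.62 / 1801.53 = 0.832.

0.832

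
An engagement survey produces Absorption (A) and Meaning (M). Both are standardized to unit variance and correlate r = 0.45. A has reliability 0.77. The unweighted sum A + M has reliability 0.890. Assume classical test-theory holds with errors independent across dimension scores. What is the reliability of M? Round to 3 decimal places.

Var(A+M) = 2 + 2·0.45 = 2.900.
True-score variance = ρ_A + ρ_M + 2·0.45, so 0.890 = (0.77 + ρ_M + 0.90) / 2.900.
ρ_M = 0.890·2.900 − 0.77 − 0.90 = 0.911.

0.911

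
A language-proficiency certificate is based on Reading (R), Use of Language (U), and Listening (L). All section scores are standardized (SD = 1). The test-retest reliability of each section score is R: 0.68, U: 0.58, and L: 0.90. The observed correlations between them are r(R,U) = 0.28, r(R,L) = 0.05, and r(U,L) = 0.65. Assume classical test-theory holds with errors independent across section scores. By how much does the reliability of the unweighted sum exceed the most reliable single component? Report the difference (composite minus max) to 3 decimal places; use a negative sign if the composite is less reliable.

-0.069

Var(sum) = 3 + 1.96 = 4.96; true-score variance = 2.16 + 1.96 = 4.12; composite reliability = 0.8306.
Max component reliability = 0.9000.
Difference = 0.8306 − 0.9000 = -0.069.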